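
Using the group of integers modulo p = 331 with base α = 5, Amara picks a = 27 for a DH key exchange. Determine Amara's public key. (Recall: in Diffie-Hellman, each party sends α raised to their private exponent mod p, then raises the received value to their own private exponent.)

Public value = 5^27 mod 331.
5^1 ≡ 5 (mod 331)
5^2 = (5^1)^2 ≡ 5^2 = 25 ≡ 25 (mod 331)
5^4 = (5^2)^2 ≡ 25^2 = 625 ≡ 294 (mod 331)
5^8 = (5^4)^2 ≡ 294^2 = 86436 ≡ 45 (mod 331)
5^16 = (5^8)^2 ≡ 45^2 = 2025 ≡ 39 (mod 331)
5^27 = 5^16 · 5^8 · 5^2 · 5^1 ≡ 39 · 45 · 25 · 5 ≡ 253 (mod 331).

253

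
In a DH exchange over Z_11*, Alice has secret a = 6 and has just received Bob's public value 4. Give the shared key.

4

Shared key K = 4^6 mod 11.
4^1 ≡ 4 (mod 11)
4^2 = (4^1)^2 ≡ 4^2 = 16 ≡ 5 (mod 11)
4^4 = (4^2)^2 ≡ 5^2 = 25 ≡ 3 (mod 11)
4^6 = 4^4 · 4^2 ≡ 3 · 5 ≡ 4 (mod 11).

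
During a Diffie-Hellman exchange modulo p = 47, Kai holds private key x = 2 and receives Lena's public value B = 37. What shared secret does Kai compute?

6

Shared key K = 37^2 mod 47.
37^1 ≡ 37 (mod 47)
37^2 = (37^1)^2 ≡ 37^2 = 1369 ≡ 6 (mod 47)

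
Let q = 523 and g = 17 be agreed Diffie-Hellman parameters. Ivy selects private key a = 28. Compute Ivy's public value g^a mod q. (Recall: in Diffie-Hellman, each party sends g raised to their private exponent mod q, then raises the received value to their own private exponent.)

Public value = 17^28 mod 523.
17^1 ≡ 17 (mod 523)
17^2 = (17^1)^2 ≡ 17^2 = 289 ≡ 289 (mod 523)
17^4 = (17^2)^2 ≡ 289^2 = 83521 ≡ 364 (mod 523)
17^8 = (17^4)^2 ≡ 364^2 = 132496 ≡ 177 (mod 523)
17^16 = (17^8)^2 ≡ 177^2 = 31329 ≡ 472 (mod 523)
17^28 = 17^16 · 17^8 · 17^4 ≡ 472 · 177 · 364 ≡ 181 (mod 523).

181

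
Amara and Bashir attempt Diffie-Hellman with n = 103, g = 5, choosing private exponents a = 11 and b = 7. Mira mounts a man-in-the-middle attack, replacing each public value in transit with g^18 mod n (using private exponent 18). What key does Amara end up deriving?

Amara receives Mira's public value M = 5^18 mod 103 instead of the honest one.
5^1 ≡ 5 (mod 103)
5^2 = (5^1)^2 ≡ 5^2 = 25 ≡ 25 (mod 103)
5^4 = (5^2)^2 ≡ 25^2 = 625 ≡ 7 (mod 103)
5^8 = (5^4)^2 ≡ 7^2 = 49 ≡ 49 (mod 103)
5^16 = (5^8)^2 ≡ 49^2 = 2401 ≡ 32 (mod 103)
5^18 = 5^16 · 5^2 ≡ 32 · 25 ≡ 79 (mod 103).
So M = 79. Amara computes K = M^11 mod 103.
79^1 ≡ 79 (mod 103)
79^2 = (79^1)^2 ≡ 79^2 = 6241 ≡ 61 (mod 103)
79^4 = (79^2)^2 ≡ 61^2 = 3721 ≡ 13 (mod 103)
79^8 = (79^4)^2 ≡ 13^2 = 169 ≡ 66 (mod 103)
79^11 = 79^8 · 79^2 · 79^1 ≡ 66 · 61 · 79 ≡ 93 (mod 103).

93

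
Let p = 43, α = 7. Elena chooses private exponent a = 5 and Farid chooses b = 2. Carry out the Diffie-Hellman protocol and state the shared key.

Elena sends A = α^a mod p = 7^5 mod 43.
7^1 ≡ 7 (mod 43)
7^2 = (7^1)^2 ≡ 7^2 = 49 ≡ 6 (mod 43)
7^4 = (7^2)^2 ≡ 6^2 = 36 ≡ 36 (mod 43)
7^5 = 7^4 · 7^1 ≡ 36 · 7 ≡ 37 (mod 43).
So A = 37. Farid then computes K = A^b mod p = 37^2 mod 43.
37^1 ≡ 37 (mod 43)
37^2 = (37^1)^2 ≡ 37^2 = 1369 ≡ 36 (mod 43)

36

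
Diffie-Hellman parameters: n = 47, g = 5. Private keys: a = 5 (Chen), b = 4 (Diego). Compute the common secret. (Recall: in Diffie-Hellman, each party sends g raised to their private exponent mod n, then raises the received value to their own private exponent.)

3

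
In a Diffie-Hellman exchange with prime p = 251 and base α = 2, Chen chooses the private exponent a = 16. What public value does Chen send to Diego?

25

Public value = 2^16 mod 251.
2^1 ≡ 2 (mod 251)
2^2 = (2^1)^2 ≡ 2^2 = 4 ≡ 4 (mod 251)
2^4 = (2^2)^2 ≡ 4^2 = 16 ≡ 16 (mod 251)
2^8 = (2^4)^2 ≡ 16^2 = 256 ≡ 5 (mod 251)
2^16 = (2^8)^2 ≡ 5^2 = 25 ≡ 25 (mod 251)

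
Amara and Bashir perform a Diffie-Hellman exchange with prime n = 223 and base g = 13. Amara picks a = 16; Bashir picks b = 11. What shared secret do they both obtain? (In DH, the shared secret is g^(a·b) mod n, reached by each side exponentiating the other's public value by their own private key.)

Bashir sends B = g^b mod n = 13^11 mod 223.
13^1 ≡ 13 (mod 223)
13^2 = (13^1)^2 ≡ 13^2 = 169 ≡ 169 (mod 223)
13^4 = (13^2)^2 ≡ 169^2 = 28561 ≡ 17 (mod 223)
13^8 = (13^4)^2 ≡ 17^2 = 289 ≡ 66 (mod 223)
13^11 = 13^8 · 13^2 · 13^1 ≡ 66 · 169 · 13 ≡ 52 (mod 223).
So B = 52. Amara then computes K = B^a mod n = 52^16 mod 223.
52^1 ≡ 52 (mod 223)
52^2 = (52^1)^2 ≡ 52^2 = 2704 ≡ 28 (mod 223)
52^4 = (52^2)^2 ≡ 28^2 = 784 ≡ 115 (mod 223)
52^8 = (52^4)^2 ≡ 115^2 = 13225 ≡ 68 (mod 223)
52^16 = (52^8)^2 ≡ 68^2 = 4624 ≡ 164 (mod 223)

164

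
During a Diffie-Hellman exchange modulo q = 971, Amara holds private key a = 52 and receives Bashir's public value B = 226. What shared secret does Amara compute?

428

Shared key K = 226^52 mod 971.
226^1 ≡ 226 (mod 971)
226^2 = (226^1)^2 ≡ 226^2 = 51076 ≡ 584 (mod 971)
226^4 = (226^2)^2 ≡ 584^2 = 341056 ≡ 235 (mod 971)
226^8 = (226^4)^2 ≡ 235^2 = 55225 ≡ 849 (mod 971)
226^16 = (226^8)^2 ≡ 849^2 = 720801 ≡ 319 (mod 971)
226^32 = (226^16)^2 ≡ 319^2 = 101761 ≡ 777 (mod 971)
226^52 = 226^32 · 226^16 · 226^4 ≡ 777 · 319 · 235 ≡ 428 (mod 971).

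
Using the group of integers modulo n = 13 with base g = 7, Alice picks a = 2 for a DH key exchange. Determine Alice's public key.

Public value = 7^2 mod 13.
7^1 ≡ 7 (mod 13)
7^2 = (7^1)^2 ≡ 7^2 = 49 ≡ 10 (mod 13)

10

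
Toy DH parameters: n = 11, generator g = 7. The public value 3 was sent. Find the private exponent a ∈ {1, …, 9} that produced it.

4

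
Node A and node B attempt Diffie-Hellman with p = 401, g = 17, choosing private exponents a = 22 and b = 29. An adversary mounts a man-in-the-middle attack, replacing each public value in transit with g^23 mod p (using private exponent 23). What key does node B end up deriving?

265

Node B receives an adversary's public value M = 17^23 mod 401 instead of the honest one.
17^1 ≡ 17 (mod 401)
17^2 = (17^1)^2 ≡ 17^2 = 289 ≡ 289 (mod 401)
17^4 = (17^2)^2 ≡ 289^2 = 83521 ≡ 113 (mod 401)
17^8 = (17^4)^2 ≡ 113^2 = 12769 ≡ 338 (mod 401)
17^16 = (17^8)^2 ≡ 338^2 = 114244 ≡ 360 (mod 401)
17^23 = 17^16 · 17^4 · 17^2 · 17^1 ≡ 360 · 113 · 289 · 17 ≡ 34 (mod 401).
So M = 34. Node B computes K = M^29 mod 401.
34^1 ≡ 34 (mod 401)
34^2 = (34^1)^2 ≡ 34^2 = 1156 ≡ 354 (mod 401)
34^4 = (34^2)^2 ≡ 354^2 = 125316 ≡ 204 (mod 401)
34^8 = (34^4)^2 ≡ 204^2 = 41616 ≡ 313 (mod 401)
34^16 = (34^8)^2 ≡ 313^2 = 97969 ≡ 125 (mod 401)
34^29 = 34^16 · 34^8 · 34^4 · 34^1 ≡ 125 · 313 · 204 · 34 ≡ 265 (mod 401).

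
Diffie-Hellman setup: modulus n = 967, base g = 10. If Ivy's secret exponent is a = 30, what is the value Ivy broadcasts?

228

Public value = 10^30 mod 967.
10^1 ≡ 10 (mod 967)
10^2 = (10^1)^2 ≡ 10^2 = 100 ≡ 100 (mod 967)
10^4 = (10^2)^2 ≡ 100^2 = 10000 ≡ 330 (mod 967)
10^8 = (10^4)^2 ≡ 330^2 = 108900 ≡ 596 (mod 967)
10^16 = (10^8)^2 ≡ 596^2 = 355216 ≡ 327 (mod 967)
10^30 = 10^16 · 10^8 · 10^4 · 10^2 ≡ 327 · 596 · 330 · 100 ≡ 228 (mod 967).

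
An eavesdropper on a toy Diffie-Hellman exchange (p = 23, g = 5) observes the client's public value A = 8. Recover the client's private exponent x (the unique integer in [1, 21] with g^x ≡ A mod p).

Try successive powers of 5 modulo 23:
5^1 ≡ 5
5^2 ≡ 2
5^3 ≡ 10
5^4 ≡ 4
5^5 ≡ 20
5^6 ≡ 8
Found: x = 6.

6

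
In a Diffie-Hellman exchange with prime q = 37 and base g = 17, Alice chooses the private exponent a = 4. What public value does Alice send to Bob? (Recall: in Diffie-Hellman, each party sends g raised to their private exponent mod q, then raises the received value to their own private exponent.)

12

Public value = 17^{4} \pmod{37}.
17^1 ≡ 17 (mod 37)
17^2 = (17^1)^2 ≡ 17^2 = 289 ≡ 30 (mod 37)
17^4 = (17^2)^2 ≡ 30^2 = 900 ≡ 12 (mod 37)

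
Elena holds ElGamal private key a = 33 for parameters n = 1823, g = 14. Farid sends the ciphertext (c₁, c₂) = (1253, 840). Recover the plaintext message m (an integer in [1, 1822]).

Shared mask s = c₁^a mod n = 1253^33 mod 1823.
1253^1 ≡ 1253 (mod 1823)
1253^2 = (1253^1)^2 ≡ 1253^2 = 1570009 ≡ 406 (mod 1823)
1253^4 = (1253^2)^2 ≡ 406^2 = 164836 ≡ 766 (mod 1823)
1253^8 = (1253^4)^2 ≡ 766^2 = 586756 ≡ 1573 (mod 1823)
1253^16 = (1253^8)^2 ≡ 1573^2 = 2474329 ≡ 518 (mod 1823)
1253^32 = (1253^16)^2 ≡ 518^2 = 268324 ≡ 343 (mod 1823)
1253^33 = 1253^32 · 1253^1 ≡ 343 · 1253 ≡ 1374 (mod 1823).
So s = 1374; s⁻¹ ≡ 1283 (mod 1823).
m = c₂ · s⁻¹ mod 1823 = 840 · 1283 mod 1823 = 327.

327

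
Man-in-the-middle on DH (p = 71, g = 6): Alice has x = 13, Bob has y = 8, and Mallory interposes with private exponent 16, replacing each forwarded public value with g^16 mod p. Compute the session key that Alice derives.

2

Alice receives Mallory's public value M = 6^16 mod 71 instead of the honest one.
6^1 ≡ 6 (mod 71)
6^2 = (6^1)^2 ≡ 6^2 = 36 ≡ 36 (mod 71)
6^4 = (6^2)^2 ≡ 36^2 = 1296 ≡ 18 (mod 71)
6^8 = (6^4)^2 ≡ 18^2 = 324 ≡ 40 (mod 71)
6^16 = (6^8)^2 ≡ 40^2 = 1600 ≡ 38 (mod 71)
So M = 38. Alice computes K = M^13 mod 71.
38^1 ≡ 38 (mod 71)
38^2 = (38^1)^2 ≡ 38^2 = 1444 ≡ 24 (mod 71)
38^4 = (38^2)^2 ≡ 24^2 = 576 ≡ 8 (mod 71)
38^8 = (38^4)^2 ≡ 8^2 = 64 ≡ 64 (mod 71)
38^13 = 38^8 · 38^4 · 38^1 ≡ 64 · 8 · 38 ≡ 2 (mod 71).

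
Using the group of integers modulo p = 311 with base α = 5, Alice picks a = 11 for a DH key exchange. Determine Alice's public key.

192

Public value = 5^11 mod 311.
5^1 ≡ 5 (mod 311)
5^2 = (5^1)^2 ≡ 5^2 = 25 ≡ 25 (mod 311)
5^4 = (5^2)^2 ≡ 25^2 = 625 ≡ 3 (mod 311)
5^8 = (5^4)^2 ≡ 3^2 = 9 ≡ 9 (mod 311)
5^11 = 5^8 · 5^2 · 5^1 ≡ 9 · 25 · 5 ≡ 192 (mod 311).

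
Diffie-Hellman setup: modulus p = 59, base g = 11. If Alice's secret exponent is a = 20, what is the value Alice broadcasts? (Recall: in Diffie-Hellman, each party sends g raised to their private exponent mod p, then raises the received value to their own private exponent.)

Public value = 11^20 (mod 59).
11^1 ≡ 11 (mod 59)
11^2 = (11^1)^2 ≡ 11^2 = 121 ≡ 3 (mod 59)
11^4 = (11^2)^2 ≡ 3^2 = 9 ≡ 9 (mod 59)
11^8 = (11^4)^2 ≡ 9^2 = 81 ≡ 22 (mod 59)
11^16 = (11^8)^2 ≡ 22^2 = 484 ≡ 12 (mod 59)
11^20 = 11^16 · 11^4 ≡ 12 · 9 ≡ 49 (mod 59).

49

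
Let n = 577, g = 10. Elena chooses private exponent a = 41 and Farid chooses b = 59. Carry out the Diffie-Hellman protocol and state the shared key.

351

Farid sends B = g^b mod n = 10^59 mod 577.
10^1 ≡ 10 (mod 577)
10^2 = (10^1)^2 ≡ 10^2 = 100 ≡ 100 (mod 577)
10^4 = (10^2)^2 ≡ 100^2 = 10000 ≡ 191 (mod 577)
10^8 = (10^4)^2 ≡ 191^2 = 36481 ≡ 130 (mod 577)
10^16 = (10^8)^2 ≡ 130^2 = 16900 ≡ 167 (mod 577)
10^32 = (10^16)^2 ≡ 167^2 = 27889 ≡ 193 (mod 577)
10^59 = 10^32 · 10^16 · 10^8 · 10^2 · 10^1 ≡ 193 · 167 · 130 · 100 · 10 ≡ 250 (mod 577).
So B = 250. Elena then computes K = B^a mod n = 250^41 mod 577.
250^1 ≡ 250 (mod 577)
250^2 = (250^1)^2 ≡ 250^2 = 62500 ≡ 184 (mod 577)
250^4 = (250^2)^2 ≡ 184^2 = 33856 ≡ 390 (mod 577)
250^8 = (250^4)^2 ≡ 390^2 = 152100 ≡ 349 (mod 577)
250^16 = (250^8)^2 ≡ 349^2 = 121801 ≡ 54 (mod 577)
250^32 = (250^16)^2 ≡ 54^2 = 2916 ≡ 31 (mod 577)
250^41 = 250^32 · 250^8 · 250^1 ≡ 31 · 349 · 250 ≡ 351 (mod 577).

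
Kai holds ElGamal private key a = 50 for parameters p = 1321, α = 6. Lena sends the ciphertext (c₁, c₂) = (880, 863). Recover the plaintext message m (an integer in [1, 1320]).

413

Shared mask s = c₁^a mod p = 880^50 mod 1321.
880^1 ≡ 880 (mod 1321)
880^2 = (880^1)^2 ≡ 880^2 = 774400 ≡ 294 (mod 1321)
880^4 = (880^2)^2 ≡ 294^2 = 86436 ≡ 571 (mod 1321)
880^8 = (880^4)^2 ≡ 571^2 = 326041 ≡ 1075 (mod 1321)
880^16 = (880^8)^2 ≡ 1075^2 = 1155625 ≡ 1071 (mod 1321)
880^32 = (880^16)^2 ≡ 1071^2 = 1147041 ≡ 413 (mod 1321)
880^50 = 880^32 · 880^16 · 880^2 ≡ 413 · 1071 · 294 ≡ 1080 (mod 1321).
So s = 1080; s⁻¹ ≡ 1173 (mod 1321).
m = c₂ · s⁻¹ mod 1321 = 863 · 1173 mod 1321 = 413.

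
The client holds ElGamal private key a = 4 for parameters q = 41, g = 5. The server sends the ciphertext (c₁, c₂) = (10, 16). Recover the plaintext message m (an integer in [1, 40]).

Shared mask s = c₁^a mod q = 10^4 mod 41.
10^1 ≡ 10 (mod 41)
10^2 = (10^1)^2 ≡ 10^2 = 100 ≡ 18 (mod 41)
10^4 = (10^2)^2 ≡ 18^2 = 324 ≡ 37 (mod 41)
So s = 37; s⁻¹ ≡ 10 (mod 41).
m = c₂ · s⁻¹ mod 41 = 16 · 10 mod 41 = 37.

37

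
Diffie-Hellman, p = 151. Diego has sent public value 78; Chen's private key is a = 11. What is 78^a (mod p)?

Shared key K = 78^11 mod 151.
78^1 ≡ 78 (mod 151)
78^2 = (78^1)^2 ≡ 78^2 = 6084 ≡ 44 (mod 151)
78^4 = (78^2)^2 ≡ 44^2 = 1936 ≡ 124 (mod 151)
78^8 = (78^4)^2 ≡ 124^2 = 15376 ≡ 125 (mod 151)
78^11 = 78^8 · 78^2 · 78^1 ≡ 125 · 44 · 78 ≡ 9 (mod 151).

9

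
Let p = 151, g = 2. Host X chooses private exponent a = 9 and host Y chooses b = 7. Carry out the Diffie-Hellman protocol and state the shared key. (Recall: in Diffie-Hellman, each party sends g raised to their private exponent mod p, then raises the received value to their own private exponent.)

Host X sends A = g^a mod p = 2^9 mod 151.
2^1 ≡ 2 (mod 151)
2^2 = (2^1)^2 ≡ 2^2 = 4 ≡ 4 (mod 151)
2^4 = (2^2)^2 ≡ 4^2 = 16 ≡ 16 (mod 151)
2^8 = (2^4)^2 ≡ 16^2 = 256 ≡ 105 (mod 151)
2^9 = 2^8 · 2^1 ≡ 105 · 2 ≡ 59 (mod 151).
So A = 59. Host Y then computes K = A^b mod p = 59^7 mod 151.
59^1 ≡ 59 (mod 151)
59^2 = (59^1)^2 ≡ 59^2 = 3481 ≡ 8 (mod 151)
59^4 = (59^2)^2 ≡ 8^2 = 64 ≡ 64 (mod 151)
59^7 = 59^4 · 59^2 · 59^1 ≡ 64 · 8 · 59 ≡ 8 (mod 151).

8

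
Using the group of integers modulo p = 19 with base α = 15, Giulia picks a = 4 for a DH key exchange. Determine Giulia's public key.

9

Public value = 15^4 (mod 19).
15^1 ≡ 15 (mod 19)
15^2 = (15^1)^2 ≡ 15^2 = 225 ≡ 16 (mod 19)
15^4 = (15^2)^2 ≡ 16^2 = 256 ≡ 9 (mod 19)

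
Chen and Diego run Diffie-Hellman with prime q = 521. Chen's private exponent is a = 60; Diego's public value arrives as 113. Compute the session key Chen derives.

320

Shared key K = 113^60 mod 521.
113^1 ≡ 113 (mod 521)
113^2 = (113^1)^2 ≡ 113^2 = 12769 ≡ 265 (mod 521)
113^4 = (113^2)^2 ≡ 265^2 = 70225 ≡ 411 (mod 521)
113^8 = (113^4)^2 ≡ 411^2 = 168921 ≡ 117 (mod 521)
113^16 = (113^8)^2 ≡ 117^2 = 13689 ≡ 143 (mod 521)
113^32 = (113^16)^2 ≡ 143^2 = 20449 ≡ 130 (mod 521)
113^60 = 113^32 · 113^16 · 113^8 · 113^4 ≡ 130 · 143 · 117 · 411 ≡ 320 (mod 521).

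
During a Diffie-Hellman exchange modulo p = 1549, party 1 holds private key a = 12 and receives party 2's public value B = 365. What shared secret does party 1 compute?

1054

Shared key K = 365^12 mod 1549.
365^1 ≡ 365 (mod 1549)
365^2 = (365^1)^2 ≡ 365^2 = 133225 ≡ 11 (mod 1549)
365^4 = (365^2)^2 ≡ 11^2 = 121 ≡ 121 (mod 1549)
365^8 = (365^4)^2 ≡ 121^2 = 14641 ≡ 700 (mod 1549)
365^12 = 365^8 · 365^4 ≡ 700 · 121 ≡ 1054 (mod 1549).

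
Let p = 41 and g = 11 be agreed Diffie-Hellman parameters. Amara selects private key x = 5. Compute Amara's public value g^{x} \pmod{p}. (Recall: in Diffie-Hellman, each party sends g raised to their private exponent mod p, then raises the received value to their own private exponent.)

3

Public value = 11^{5} \pmod{41}.
11^1 ≡ 11 (mod 41)
11^2 = (11^1)^2 ≡ 11^2 = 121 ≡ 39 (mod 41)
11^4 = (11^2)^2 ≡ 39^2 = 1521 ≡ 4 (mod 41)
11^5 = 11^4 · 11^1 ≡ 4 · 11 ≡ 3 (mod 41).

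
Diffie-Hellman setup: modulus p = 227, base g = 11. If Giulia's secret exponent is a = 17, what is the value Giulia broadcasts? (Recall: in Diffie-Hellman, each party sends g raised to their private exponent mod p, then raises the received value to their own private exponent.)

Public value = 11^17 mod 227.
11^1 ≡ 11 (mod 227)
11^2 = (11^1)^2 ≡ 11^2 = 121 ≡ 121 (mod 227)
11^4 = (11^2)^2 ≡ 121^2 = 14641 ≡ 113 (mod 227)
11^8 = (11^4)^2 ≡ 113^2 = 12769 ≡ 57 (mod 227)
11^16 = (11^8)^2 ≡ 57^2 = 3249 ≡ 71 (mod 227)
11^17 = 11^16 · 11^1 ≡ 71 · 11 ≡ 100 (mod 227).

100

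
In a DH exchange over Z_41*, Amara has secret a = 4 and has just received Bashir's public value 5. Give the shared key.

10

Shared key K = 5^4 mod 41.
5^1 ≡ 5 (mod 41)
5^2 = (5^1)^2 ≡ 5^2 = 25 ≡ 25 (mod 41)
5^4 = (5^2)^2 ≡ 25^2 = 625 ≡ 10 (mod 41)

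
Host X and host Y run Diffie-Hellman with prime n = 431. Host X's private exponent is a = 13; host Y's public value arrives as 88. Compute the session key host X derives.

25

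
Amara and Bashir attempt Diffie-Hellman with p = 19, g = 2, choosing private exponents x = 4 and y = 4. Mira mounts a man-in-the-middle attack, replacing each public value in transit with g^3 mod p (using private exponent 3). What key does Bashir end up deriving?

Bashir receives Mira's public value M = 2^3 mod 19 instead of the honest one.
2^1 ≡ 2 (mod 19)
2^2 = (2^1)^2 ≡ 2^2 = 4 ≡ 4 (mod 19)
2^3 = 2^2 · 2^1 ≡ 4 · 2 ≡ 8 (mod 19).
So M = 8. Bashir computes K = M^4 mod 19.
8^1 ≡ 8 (mod 19)
8^2 = (8^1)^2 ≡ 8^2 = 64 ≡ 7 (mod 19)
8^4 = (8^2)^2 ≡ 7^2 = 49 ≡ 11 (mod 19)

11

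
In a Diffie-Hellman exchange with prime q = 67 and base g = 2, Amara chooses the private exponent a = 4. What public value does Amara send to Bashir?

16

Public value = 2^4 mod 67.
2^1 ≡ 2 (mod 67)
2^2 = (2^1)^2 ≡ 2^2 = 4 ≡ 4 (mod 67)
2^4 = (2^2)^2 ≡ 4^2 = 16 ≡ 16 (mod 67)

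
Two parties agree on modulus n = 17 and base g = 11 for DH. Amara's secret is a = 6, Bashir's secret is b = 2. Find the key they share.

13

Amara sends A = g^a mod n = 11^6 mod 17.
11^1 ≡ 11 (mod 17)
11^2 = (11^1)^2 ≡ 11^2 = 121 ≡ 2 (mod 17)
11^4 = (11^2)^2 ≡ 2^2 = 4 ≡ 4 (mod 17)
11^6 = 11^4 · 11^2 ≡ 4 · 2 ≡ 8 (mod 17).
So A = 8. Bashir then computes K = A^b mod n = 8^2 mod 17.
8^1 ≡ 8 (mod 17)
8^2 = (8^1)^2 ≡ 8^2 = 64 ≡ 13 (mod 17)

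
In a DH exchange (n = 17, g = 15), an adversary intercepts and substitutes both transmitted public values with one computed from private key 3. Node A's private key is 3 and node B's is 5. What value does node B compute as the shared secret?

Node B receives an adversary's public value M = 15^3 mod 17 instead of the honest one.
15^1 ≡ 15 (mod 17)
15^2 = (15^1)^2 ≡ 15^2 = 225 ≡ 4 (mod 17)
15^3 = 15^2 · 15^1 ≡ 4 · 15 ≡ 9 (mod 17).
So M = 9. Node B computes K = M^5 mod 17.
9^1 ≡ 9 (mod 17)
9^2 = (9^1)^2 ≡ 9^2 = 81 ≡ 13 (mod 17)
9^4 = (9^2)^2 ≡ 13^2 = 169 ≡ 16 (mod 17)
9^5 = 9^4 · 9^1 ≡ 16 · 9 ≡ 8 (mod 17).

8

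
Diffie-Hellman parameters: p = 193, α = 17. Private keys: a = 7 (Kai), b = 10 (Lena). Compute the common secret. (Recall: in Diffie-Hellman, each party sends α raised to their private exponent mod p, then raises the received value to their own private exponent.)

Kai sends A = α^a mod p = 17^7 mod 193.
17^1 ≡ 17 (mod 193)
17^2 = (17^1)^2 ≡ 17^2 = 289 ≡ 96 (mod 193)
17^4 = (17^2)^2 ≡ 96^2 = 9216 ≡ 145 (mod 193)
17^7 = 17^4 · 17^2 · 17^1 ≡ 145 · 96 · 17 ≡ 22 (mod 193).
So A = 22. Lena then computes K = A^b mod p = 22^10 mod 193.
22^1 ≡ 22 (mod 193)
22^2 = (22^1)^2 ≡ 22^2 = 484 ≡ 98 (mod 193)
22^4 = (22^2)^2 ≡ 98^2 = 9604 ≡ 147 (mod 193)
22^8 = (22^4)^2 ≡ 147^2 = 21609 ≡ 186 (mod 193)
22^10 = 22^8 · 22^2 ≡ 186 · 98 ≡ 86 (mod 193).

86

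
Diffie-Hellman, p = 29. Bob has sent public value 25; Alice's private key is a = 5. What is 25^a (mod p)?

Shared key K = 25^5 mod 29.
25^1 ≡ 25 (mod 29)
25^2 = (25^1)^2 ≡ 25^2 = 625 ≡ 16 (mod 29)
25^4 = (25^2)^2 ≡ 16^2 = 256 ≡ 24 (mod 29)
25^5 = 25^4 · 25^1 ≡ 24 · 25 ≡ 20 (mod 29).

20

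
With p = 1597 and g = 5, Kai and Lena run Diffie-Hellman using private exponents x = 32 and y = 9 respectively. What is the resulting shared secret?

Lena sends B = g^y mod p = 5^9 mod 1597.
5^1 ≡ 5 (mod 1597)
5^2 = (5^1)^2 ≡ 5^2 = 25 ≡ 25 (mod 1597)
5^4 = (5^2)^2 ≡ 25^2 = 625 ≡ 625 (mod 1597)
5^8 = (5^4)^2 ≡ 625^2 = 390625 ≡ 957 (mod 1597)
5^9 = 5^8 · 5^1 ≡ 957 · 5 ≡ 1591 (mod 1597).
So B = 1591. Kai then computes K = B^x mod p = 1591^32 mod 1597.
1591^1 ≡ 1591 (mod 1597)
1591^2 = (1591^1)^2 ≡ 1591^2 = 2531281 ≡ 36 (mod 1597)
1591^4 = (1591^2)^2 ≡ 36^2 = 1296 ≡ 1296 (mod 1597)
1591^8 = (1591^4)^2 ≡ 1296^2 = 1679616 ≡ 1169 (mod 1597)
1591^16 = (1591^8)^2 ≡ 1169^2 = 1366561 ≡ 1126 (mod 1597)
1591^32 = (1591^16)^2 ≡ 1126^2 = 1267876 ≡ 1455 (mod 1597)

1455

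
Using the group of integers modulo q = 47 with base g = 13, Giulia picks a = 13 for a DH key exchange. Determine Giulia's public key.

Public value = 13^13 mod 47.
13^1 ≡ 13 (mod 47)
13^2 = (13^1)^2 ≡ 13^2 = 169 ≡ 28 (mod 47)
13^4 = (13^2)^2 ≡ 28^2 = 784 ≡ 32 (mod 47)
13^8 = (13^4)^2 ≡ 32^2 = 1024 ≡ 37 (mod 47)
13^13 = 13^8 · 13^4 · 13^1 ≡ 37 · 32 · 13 ≡ 23 (mod 47).

23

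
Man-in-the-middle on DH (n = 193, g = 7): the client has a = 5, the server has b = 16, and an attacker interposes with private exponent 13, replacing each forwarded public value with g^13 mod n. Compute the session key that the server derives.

108

The server receives an attacker's public value M = 7^13 mod 193 instead of the honest one.
7^1 ≡ 7 (mod 193)
7^2 = (7^1)^2 ≡ 7^2 = 49 ≡ 49 (mod 193)
7^4 = (7^2)^2 ≡ 49^2 = 2401 ≡ 85 (mod 193)
7^8 = (7^4)^2 ≡ 85^2 = 7225 ≡ 84 (mod 193)
7^13 = 7^8 · 7^4 · 7^1 ≡ 84 · 85 · 7 ≡ 186 (mod 193).
So M = 186. The server computes K = M^16 mod 193.
186^1 ≡ 186 (mod 193)
186^2 = (186^1)^2 ≡ 186^2 = 34596 ≡ 49 (mod 193)
186^4 = (186^2)^2 ≡ 49^2 = 2401 ≡ 85 (mod 193)
186^8 = (186^4)^2 ≡ 85^2 = 7225 ≡ 84 (mod 193)
186^16 = (186^8)^2 ≡ 84^2 = 7056 ≡ 108 (mod 193)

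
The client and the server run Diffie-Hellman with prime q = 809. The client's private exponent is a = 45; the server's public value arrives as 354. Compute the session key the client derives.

Shared key K = 354^45 mod 809.
354^1 ≡ 354 (mod 809)
354^2 = (354^1)^2 ≡ 354^2 = 125316 ≡ 730 (mod 809)
354^4 = (354^2)^2 ≡ 730^2 = 532900 ≡ 578 (mod 809)
354^8 = (354^4)^2 ≡ 578^2 = 334084 ≡ 776 (mod 809)
354^16 = (354^8)^2 ≡ 776^2 = 602176 ≡ 280 (mod 809)
354^32 = (354^16)^2 ≡ 280^2 = 78400 ≡ 736 (mod 809)
354^45 = 354^32 · 354^8 · 354^4 · 354^1 ≡ 736 · 776 · 578 · 354 ≡ 361 (mod 809).

361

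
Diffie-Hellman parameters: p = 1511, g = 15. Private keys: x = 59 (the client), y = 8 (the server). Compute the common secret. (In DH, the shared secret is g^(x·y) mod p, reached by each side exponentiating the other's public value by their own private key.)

The server sends B = g^y mod p = 15^8 mod 1511.
15^1 ≡ 15 (mod 1511)
15^2 = (15^1)^2 ≡ 15^2 = 225 ≡ 225 (mod 1511)
15^4 = (15^2)^2 ≡ 225^2 = 50625 ≡ 762 (mod 1511)
15^8 = (15^4)^2 ≡ 762^2 = 580644 ≡ 420 (mod 1511)
So B = 420. The client then computes K = B^x mod p = 420^59 mod 1511.
420^1 ≡ 420 (mod 1511)
420^2 = (420^1)^2 ≡ 420^2 = 176400 ≡ 1124 (mod 1511)
420^4 = (420^2)^2 ≡ 1124^2 = 1263376 ≡ 180 (mod 1511)
420^8 = (420^4)^2 ≡ 180^2 = 32400 ≡ 669 (mod 1511)
420^16 = (420^8)^2 ≡ 669^2 = 447561 ≡ 305 (mod 1511)
420^32 = (420^16)^2 ≡ 305^2 = 93025 ≡ 854 (mod 1511)
420^59 = 420^32 · 420^16 · 420^8 · 420^2 · 420^1 ≡ 854 · 305 · 669 · 1124 · 420 ≡ 806 (mod 1511).

806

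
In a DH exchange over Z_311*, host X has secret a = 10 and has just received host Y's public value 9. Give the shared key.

Shared key K = 9^10 mod 311.
9^1 ≡ 9 (mod 311)
9^2 = (9^1)^2 ≡ 9^2 = 81 ≡ 81 (mod 311)
9^4 = (9^2)^2 ≡ 81^2 = 6561 ≡ 30 (mod 311)
9^8 = (9^4)^2 ≡ 30^2 = 900 ≡ 278 (mod 311)
9^10 = 9^8 · 9^2 ≡ 278 · 81 ≡ 126 (mod 311).

126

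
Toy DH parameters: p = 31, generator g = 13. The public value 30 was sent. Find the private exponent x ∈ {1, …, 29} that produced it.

15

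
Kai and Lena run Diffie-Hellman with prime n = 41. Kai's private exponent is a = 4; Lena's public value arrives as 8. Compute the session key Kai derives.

37

Shared key K = 8^4 mod 41.
8^1 ≡ 8 (mod 41)
8^2 = (8^1)^2 ≡ 8^2 = 64 ≡ 23 (mod 41)
8^4 = (8^2)^2 ≡ 23^2 = 529 ≡ 37 (mod 41)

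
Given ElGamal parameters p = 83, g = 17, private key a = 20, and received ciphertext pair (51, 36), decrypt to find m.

Shared mask s = c₁^a mod p = 51^20 mod 83.
51^1 ≡ 51 (mod 83)
51^2 = (51^1)^2 ≡ 51^2 = 2601 ≡ 28 (mod 83)
51^4 = (51^2)^2 ≡ 28^2 = 784 ≡ 37 (mod 83)
51^8 = (51^4)^2 ≡ 37^2 = 1369 ≡ 41 (mod 83)
51^16 = (51^8)^2 ≡ 41^2 = 1681 ≡ 21 (mod 83)
51^20 = 51^16 · 51^4 ≡ 21 · 37 ≡ 30 (mod 83).
So s = 30; s⁻¹ ≡ 36 (mod 83).
m = c₂ · s⁻¹ mod 83 = 36 · 36 mod 83 = 51.

51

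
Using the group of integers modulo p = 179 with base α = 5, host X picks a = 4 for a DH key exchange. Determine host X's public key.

Public value = 5^4 (mod 179).
5^1 ≡ 5 (mod 179)
5^2 = (5^1)^2 ≡ 5^2 = 25 ≡ 25 (mod 179)
5^4 = (5^2)^2 ≡ 25^2 = 625 ≡ 88 (mod 179)

88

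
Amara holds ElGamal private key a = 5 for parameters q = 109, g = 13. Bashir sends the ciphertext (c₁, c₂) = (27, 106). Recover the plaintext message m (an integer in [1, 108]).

20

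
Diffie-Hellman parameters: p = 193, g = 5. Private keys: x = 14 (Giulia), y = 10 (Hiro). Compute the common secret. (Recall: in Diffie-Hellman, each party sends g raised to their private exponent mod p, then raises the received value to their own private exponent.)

157

Hiro sends B = g^y mod p = 5^10 mod 193.
5^1 ≡ 5 (mod 193)
5^2 = (5^1)^2 ≡ 5^2 = 25 ≡ 25 (mod 193)
5^4 = (5^2)^2 ≡ 25^2 = 625 ≡ 46 (mod 193)
5^8 = (5^4)^2 ≡ 46^2 = 2116 ≡ 186 (mod 193)
5^10 = 5^8 · 5^2 ≡ 186 · 25 ≡ 18 (mod 193).
So B = 18. Giulia then computes K = B^x mod p = 18^14 mod 193.
18^1 ≡ 18 (mod 193)
18^2 = (18^1)^2 ≡ 18^2 = 324 ≡ 131 (mod 193)
18^4 = (18^2)^2 ≡ 131^2 = 17161 ≡ 177 (mod 193)
18^8 = (18^4)^2 ≡ 177^2 = 31329 ≡ 63 (mod 193)
18^14 = 18^8 · 18^4 · 18^2 ≡ 63 · 177 · 131 ≡ 157 (mod 193).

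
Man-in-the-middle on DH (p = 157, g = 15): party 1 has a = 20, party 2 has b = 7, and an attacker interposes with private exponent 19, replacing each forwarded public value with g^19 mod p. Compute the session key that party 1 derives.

11

Party 1 receives an attacker's public value M = 15^19 mod 157 instead of the honest one.
15^1 ≡ 15 (mod 157)
15^2 = (15^1)^2 ≡ 15^2 = 225 ≡ 68 (mod 157)
15^4 = (15^2)^2 ≡ 68^2 = 4624 ≡ 71 (mod 157)
15^8 = (15^4)^2 ≡ 71^2 = 5041 ≡ 17 (mod 157)
15^16 = (15^8)^2 ≡ 17^2 = 289 ≡ 132 (mod 157)
15^19 = 15^16 · 15^2 · 15^1 ≡ 132 · 68 · 15 ≡ 91 (mod 157).
So M = 91. Party 1 computes K = M^20 mod 157.
91^1 ≡ 91 (mod 157)
91^2 = (91^1)^2 ≡ 91^2 = 8281 ≡ 117 (mod 157)
91^4 = (91^2)^2 ≡ 117^2 = 13689 ≡ 30 (mod 157)
91^8 = (91^4)^2 ≡ 30^2 = 900 ≡ 115 (mod 157)
91^16 = (91^8)^2 ≡ 115^2 = 13225 ≡ 37 (mod 157)
91^20 = 91^16 · 91^4 ≡ 37 · 30 ≡ 11 (mod 157).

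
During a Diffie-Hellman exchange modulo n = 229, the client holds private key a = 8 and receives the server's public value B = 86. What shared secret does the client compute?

104

Shared key K = 86^8 mod 229.
86^1 ≡ 86 (mod 229)
86^2 = (86^1)^2 ≡ 86^2 = 7396 ≡ 68 (mod 229)
86^4 = (86^2)^2 ≡ 68^2 = 4624 ≡ 44 (mod 229)
86^8 = (86^4)^2 ≡ 44^2 = 1936 ≡ 104 (mod 229)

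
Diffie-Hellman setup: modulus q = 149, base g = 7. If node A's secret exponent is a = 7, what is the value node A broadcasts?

20

Public value = 7^7 mod 149.
7^1 ≡ 7 (mod 149)
7^2 = (7^1)^2 ≡ 7^2 = 49 ≡ 49 (mod 149)
7^4 = (7^2)^2 ≡ 49^2 = 2401 ≡ 17 (mod 149)
7^7 = 7^4 · 7^2 · 7^1 ≡ 17 · 49 · 7 ≡ 20 (mod 149).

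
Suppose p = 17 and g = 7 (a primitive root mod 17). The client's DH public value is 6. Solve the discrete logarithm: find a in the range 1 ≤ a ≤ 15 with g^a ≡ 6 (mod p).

Try successive powers of 7 modulo 17:
7^1 ≡ 7
7^2 ≡ 15
7^3 ≡ 3
7^4 ≡ 4
7^5 ≡ 11
7^6 ≡ 9
7^7 ≡ 12
7^8 ≡ 16
7^9 ≡ 10
7^10 ≡ 2
7^11 ≡ 14
7^12 ≡ 13
7^13 ≡ 6
Found: a = 13.

13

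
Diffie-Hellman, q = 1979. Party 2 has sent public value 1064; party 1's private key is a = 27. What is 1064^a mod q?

1113

Shared key K = 1064^27 mod 1979.
1064^1 ≡ 1064 (mod 1979)
1064^2 = (1064^1)^2 ≡ 1064^2 = 1132096 ≡ 108 (mod 1979)
1064^4 = (1064^2)^2 ≡ 108^2 = 11664 ≡ 1769 (mod 1979)
1064^8 = (1064^4)^2 ≡ 1769^2 = 3129361 ≡ 562 (mod 1979)
1064^16 = (1064^8)^2 ≡ 562^2 = 315844 ≡ 1183 (mod 1979)
1064^27 = 1064^16 · 1064^8 · 1064^2 · 1064^1 ≡ 1183 · 562 · 108 · 1064 ≡ 1113 (mod 1979).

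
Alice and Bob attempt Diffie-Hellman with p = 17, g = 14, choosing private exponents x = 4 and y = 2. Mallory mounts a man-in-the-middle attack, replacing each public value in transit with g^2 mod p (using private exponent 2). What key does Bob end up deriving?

Bob receives Mallory's public value M = 14^2 mod 17 instead of the honest one.
14^1 ≡ 14 (mod 17)
14^2 = (14^1)^2 ≡ 14^2 = 196 ≡ 9 (mod 17)
So M = 9. Bob computes K = M^2 mod 17.
9^1 ≡ 9 (mod 17)
9^2 = (9^1)^2 ≡ 9^2 = 81 ≡ 13 (mod 17)

13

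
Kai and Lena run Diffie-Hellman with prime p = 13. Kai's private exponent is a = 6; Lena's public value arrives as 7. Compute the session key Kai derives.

Shared key K = 7^6 mod 13.
7^1 ≡ 7 (mod 13)
7^2 = (7^1)^2 ≡ 7^2 = 49 ≡ 10 (mod 13)
7^4 = (7^2)^2 ≡ 10^2 = 100 ≡ 9 (mod 13)
7^6 = 7^4 · 7^2 ≡ 9 · 10 ≡ 12 (mod 13).

12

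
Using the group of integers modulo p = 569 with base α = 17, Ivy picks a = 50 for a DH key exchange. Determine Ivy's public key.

Public value = 17^50 (mod 569).
17^1 ≡ 17 (mod 569)
17^2 = (17^1)^2 ≡ 17^2 = 289 ≡ 289 (mod 569)
17^4 = (17^2)^2 ≡ 289^2 = 83521 ≡ 447 (mod 569)
17^8 = (17^4)^2 ≡ 447^2 = 199809 ≡ 90 (mod 569)
17^16 = (17^8)^2 ≡ 90^2 = 8100 ≡ 134 (mod 569)
17^32 = (17^16)^2 ≡ 134^2 = 17956 ≡ 317 (mod 569)
17^50 = 17^32 · 17^16 · 17^2 ≡ 317 · 134 · 289 ≡ 536 (mod 569).

536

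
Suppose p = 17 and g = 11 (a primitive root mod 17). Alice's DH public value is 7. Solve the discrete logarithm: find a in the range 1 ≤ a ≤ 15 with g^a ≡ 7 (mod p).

13

Try successive powers of 11 modulo 17:
11^1 ≡ 11
11^2 ≡ 2
11^3 ≡ 5
11^4 ≡ 4
11^5 ≡ 10
11^6 ≡ 8
11^7 ≡ 3
11^8 ≡ 16
11^9 ≡ 6
11^10 ≡ 15
11^11 ≡ 12
11^12 ≡ 13
11^13 ≡ 7
Found: a = 13.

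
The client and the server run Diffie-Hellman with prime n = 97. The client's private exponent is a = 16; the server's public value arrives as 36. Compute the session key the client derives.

61

Shared key K = 36^16 mod 97.
36^1 ≡ 36 (mod 97)
36^2 = (36^1)^2 ≡ 36^2 = 1296 ≡ 35 (mod 97)
36^4 = (36^2)^2 ≡ 35^2 = 1225 ≡ 61 (mod 97)
36^8 = (36^4)^2 ≡ 61^2 = 3721 ≡ 35 (mod 97)
36^16 = (36^8)^2 ≡ 35^2 = 1225 ≡ 61 (mod 97)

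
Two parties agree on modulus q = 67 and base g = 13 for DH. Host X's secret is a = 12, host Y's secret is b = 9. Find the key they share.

Host Y sends B = g^b mod q = 13^9 mod 67.
13^1 ≡ 13 (mod 67)
13^2 = (13^1)^2 ≡ 13^2 = 169 ≡ 35 (mod 67)
13^4 = (13^2)^2 ≡ 35^2 = 1225 ≡ 19 (mod 67)
13^8 = (13^4)^2 ≡ 19^2 = 361 ≡ 26 (mod 67)
13^9 = 13^8 · 13^1 ≡ 26 · 13 ≡ 3 (mod 67).
So B = 3. Host X then computes K = B^a mod q = 3^12 mod 67.
3^1 ≡ 3 (mod 67)
3^2 = (3^1)^2 ≡ 3^2 = 9 ≡ 9 (mod 67)
3^4 = (3^2)^2 ≡ 9^2 = 81 ≡ 14 (mod 67)
3^8 = (3^4)^2 ≡ 14^2 = 196 ≡ 62 (mod 67)
3^12 = 3^8 · 3^4 ≡ 62 · 14 ≡ 64 (mod 67).

64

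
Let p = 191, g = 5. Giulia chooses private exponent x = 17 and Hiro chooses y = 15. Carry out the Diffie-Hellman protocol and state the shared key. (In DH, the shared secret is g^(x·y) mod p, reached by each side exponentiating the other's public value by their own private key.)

Hiro sends B = g^y mod p = 5^15 mod 191.
5^1 ≡ 5 (mod 191)
5^2 = (5^1)^2 ≡ 5^2 = 25 ≡ 25 (mod 191)
5^4 = (5^2)^2 ≡ 25^2 = 625 ≡ 52 (mod 191)
5^8 = (5^4)^2 ≡ 52^2 = 2704 ≡ 30 (mod 191)
5^15 = 5^8 · 5^4 · 5^2 · 5^1 ≡ 30 · 52 · 25 · 5 ≡ 180 (mod 191).
So B = 180. Giulia then computes K = B^x mod p = 180^17 mod 191.
180^1 ≡ 180 (mod 191)
180^2 = (180^1)^2 ≡ 180^2 = 32400 ≡ 121 (mod 191)
180^4 = (180^2)^2 ≡ 121^2 = 14641 ≡ 125 (mod 191)
180^8 = (180^4)^2 ≡ 125^2 = 15625 ≡ 154 (mod 191)
180^16 = (180^8)^2 ≡ 154^2 = 23716 ≡ 32 (mod 191)
180^17 = 180^16 · 180^1 ≡ 32 · 180 ≡ 30 (mod 191).

30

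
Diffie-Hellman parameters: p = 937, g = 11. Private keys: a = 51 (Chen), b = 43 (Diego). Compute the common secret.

176

Diego sends B = g^b mod p = 11^43 mod 937.
11^1 ≡ 11 (mod 937)
11^2 = (11^1)^2 ≡ 11^2 = 121 ≡ 121 (mod 937)
11^4 = (11^2)^2 ≡ 121^2 = 14641 ≡ 586 (mod 937)
11^8 = (11^4)^2 ≡ 586^2 = 343396 ≡ 454 (mod 937)
11^16 = (11^8)^2 ≡ 454^2 = 206116 ≡ 913 (mod 937)
11^32 = (11^16)^2 ≡ 913^2 = 833569 ≡ 576 (mod 937)
11^43 = 11^32 · 11^8 · 11^2 · 11^1 ≡ 576 · 454 · 121 · 11 ≡ 56 (mod 937).
So B = 56. Chen then computes K = B^a mod p = 56^51 mod 937.
56^1 ≡ 56 (mod 937)
56^2 = (56^1)^2 ≡ 56^2 = 3136 ≡ 325 (mod 937)
56^4 = (56^2)^2 ≡ 325^2 = 105625 ≡ 681 (mod 937)
56^8 = (56^4)^2 ≡ 681^2 = 463761 ≡ 883 (mod 937)
56^16 = (56^8)^2 ≡ 883^2 = 779689 ≡ 105 (mod 937)
56^32 = (56^16)^2 ≡ 105^2 = 11025 ≡ 718 (mod 937)
56^51 = 56^32 · 56^16 · 56^2 · 56^1 ≡ 718 · 105 · 325 · 56 ≡ 176 (mod 937).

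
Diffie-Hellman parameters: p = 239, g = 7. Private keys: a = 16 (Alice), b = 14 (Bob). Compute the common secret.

128

Bob sends B = g^b mod p = 7^14 mod 239.
7^1 ≡ 7 (mod 239)
7^2 = (7^1)^2 ≡ 7^2 = 49 ≡ 49 (mod 239)
7^4 = (7^2)^2 ≡ 49^2 = 2401 ≡ 11 (mod 239)
7^8 = (7^4)^2 ≡ 11^2 = 121 ≡ 121 (mod 239)
7^14 = 7^8 · 7^4 · 7^2 ≡ 121 · 11 · 49 ≡ 211 (mod 239).
So B = 211. Alice then computes K = B^a mod p = 211^16 mod 239.
211^1 ≡ 211 (mod 239)
211^2 = (211^1)^2 ≡ 211^2 = 44521 ≡ 67 (mod 239)
211^4 = (211^2)^2 ≡ 67^2 = 4489 ≡ 187 (mod 239)
211^8 = (211^4)^2 ≡ 187^2 = 34969 ≡ 75 (mod 239)
211^16 = (211^8)^2 ≡ 75^2 = 5625 ≡ 128 (mod 239)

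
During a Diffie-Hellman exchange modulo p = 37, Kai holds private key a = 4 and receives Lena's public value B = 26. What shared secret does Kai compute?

Shared key K = 26^4 mod 37.
26^1 ≡ 26 (mod 37)
26^2 = (26^1)^2 ≡ 26^2 = 676 ≡ 10 (mod 37)
26^4 = (26^2)^2 ≡ 10^2 = 100 ≡ 26 (mod 37)

26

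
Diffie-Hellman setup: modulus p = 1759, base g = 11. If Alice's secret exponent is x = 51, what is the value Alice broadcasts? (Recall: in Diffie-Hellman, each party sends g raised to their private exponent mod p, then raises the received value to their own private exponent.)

41

Public value = 11^51 mod 1759.
11^1 ≡ 11 (mod 1759)
11^2 = (11^1)^2 ≡ 11^2 = 121 ≡ 121 (mod 1759)
11^4 = (11^2)^2 ≡ 121^2 = 14641 ≡ 569 (mod 1759)
11^8 = (11^4)^2 ≡ 569^2 = 323761 ≡ 105 (mod 1759)
11^16 = (11^8)^2 ≡ 105^2 = 11025 ≡ 471 (mod 1759)
11^32 = (11^16)^2 ≡ 471^2 = 221841 ≡ 207 (mod 1759)
11^51 = 11^32 · 11^16 · 11^2 · 11^1 ≡ 207 · 471 · 121 · 11 ≡ 41 (mod 1759).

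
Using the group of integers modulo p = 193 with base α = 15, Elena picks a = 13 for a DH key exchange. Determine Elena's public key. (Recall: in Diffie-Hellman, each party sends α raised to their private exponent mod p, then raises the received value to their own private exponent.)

Public value = 15^13 mod 193.
15^1 ≡ 15 (mod 193)
15^2 = (15^1)^2 ≡ 15^2 = 225 ≡ 32 (mod 193)
15^4 = (15^2)^2 ≡ 32^2 = 1024 ≡ 59 (mod 193)
15^8 = (15^4)^2 ≡ 59^2 = 3481 ≡ 7 (mod 193)
15^13 = 15^8 · 15^4 · 15^1 ≡ 7 · 59 · 15 ≡ 19 (mod 193).

19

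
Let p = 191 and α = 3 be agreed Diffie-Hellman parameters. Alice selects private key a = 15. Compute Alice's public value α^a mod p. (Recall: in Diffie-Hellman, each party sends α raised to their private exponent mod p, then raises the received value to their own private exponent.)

32

Public value = 3^15 mod 191.
3^1 ≡ 3 (mod 191)
3^2 = (3^1)^2 ≡ 3^2 = 9 ≡ 9 (mod 191)
3^4 = (3^2)^2 ≡ 9^2 = 81 ≡ 81 (mod 191)
3^8 = (3^4)^2 ≡ 81^2 = 6561 ≡ 67 (mod 191)
3^15 = 3^8 · 3^4 · 3^2 · 3^1 ≡ 67 · 81 · 9 · 3 ≡ 32 (mod 191).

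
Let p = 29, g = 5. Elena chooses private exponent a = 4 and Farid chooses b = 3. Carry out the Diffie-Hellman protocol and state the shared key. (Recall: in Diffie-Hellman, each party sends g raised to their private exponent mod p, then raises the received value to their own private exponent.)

7

Farid sends B = g^b mod p = 5^3 mod 29.
5^1 ≡ 5 (mod 29)
5^2 = (5^1)^2 ≡ 5^2 = 25 ≡ 25 (mod 29)
5^3 = 5^2 · 5^1 ≡ 25 · 5 ≡ 9 (mod 29).
So B = 9. Elena then computes K = B^a mod p = 9^4 mod 29.
9^1 ≡ 9 (mod 29)
9^2 = (9^1)^2 ≡ 9^2 = 81 ≡ 23 (mod 29)
9^4 = (9^2)^2 ≡ 23^2 = 529 ≡ 7 (mod 29)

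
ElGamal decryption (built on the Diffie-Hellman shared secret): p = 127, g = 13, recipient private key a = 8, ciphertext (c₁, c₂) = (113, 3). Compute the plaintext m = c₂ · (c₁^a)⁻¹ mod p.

Shared mask s = c₁^a mod p = 113^8 mod 127.
113^1 ≡ 113 (mod 127)
113^2 = (113^1)^2 ≡ 113^2 = 12769 ≡ 69 (mod 127)
113^4 = (113^2)^2 ≡ 69^2 = 4761 ≡ 62 (mod 127)
113^8 = (113^4)^2 ≡ 62^2 = 3844 ≡ 34 (mod 127)
So s = 34; s⁻¹ ≡ 71 (mod 127).
m = c₂ · s⁻¹ mod 127 = 3 · 71 mod 127 = 86.

86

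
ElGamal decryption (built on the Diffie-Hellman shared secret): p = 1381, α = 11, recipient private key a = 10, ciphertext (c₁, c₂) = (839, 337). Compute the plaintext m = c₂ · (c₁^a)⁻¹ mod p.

Shared mask s = c₁^a mod p = 839^10 mod 1381.
839^1 ≡ 839 (mod 1381)
839^2 = (839^1)^2 ≡ 839^2 = 703921 ≡ 992 (mod 1381)
839^4 = (839^2)^2 ≡ 992^2 = 984064 ≡ 792 (mod 1381)
839^8 = (839^4)^2 ≡ 792^2 = 627264 ≡ 290 (mod 1381)
839^10 = 839^8 · 839^2 ≡ 290 · 992 ≡ 432 (mod 1381).
So s = 432; s⁻¹ ≡ 1186 (mod 1381).
m = c₂ · s⁻¹ mod 1381 = 337 · 1186 mod 1381 = 573.

573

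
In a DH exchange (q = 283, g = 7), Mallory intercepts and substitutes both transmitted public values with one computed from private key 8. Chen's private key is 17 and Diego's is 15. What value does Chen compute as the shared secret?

265

Chen receives Mallory's public value M = 7^8 mod 283 instead of the honest one.
7^1 ≡ 7 (mod 283)
7^2 = (7^1)^2 ≡ 7^2 = 49 ≡ 49 (mod 283)
7^4 = (7^2)^2 ≡ 49^2 = 2401 ≡ 137 (mod 283)
7^8 = (7^4)^2 ≡ 137^2 = 18769 ≡ 91 (mod 283)
So M = 91. Chen computes K = M^17 mod 283.
91^1 ≡ 91 (mod 283)
91^2 = (91^1)^2 ≡ 91^2 = 8281 ≡ 74 (mod 283)
91^4 = (91^2)^2 ≡ 74^2 = 5476 ≡ 99 (mod 283)
91^8 = (91^4)^2 ≡ 99^2 = 9801 ≡ 179 (mod 283)
91^16 = (91^8)^2 ≡ 179^2 = 32041 ≡ 62 (mod 283)
91^17 = 91^16 · 91^1 ≡ 62 · 91 ≡ 265 (mod 283).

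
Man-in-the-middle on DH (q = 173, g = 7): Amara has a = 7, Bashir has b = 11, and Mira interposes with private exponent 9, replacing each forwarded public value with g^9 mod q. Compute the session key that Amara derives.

107

Amara receives Mira's public value M = 7^9 mod 173 instead of the honest one.
7^1 ≡ 7 (mod 173)
7^2 = (7^1)^2 ≡ 7^2 = 49 ≡ 49 (mod 173)
7^4 = (7^2)^2 ≡ 49^2 = 2401 ≡ 152 (mod 173)
7^8 = (7^4)^2 ≡ 152^2 = 23104 ≡ 95 (mod 173)
7^9 = 7^8 · 7^1 ≡ 95 · 7 ≡ 146 (mod 173).
So M = 146. Amara computes K = M^7 mod 173.
146^1 ≡ 146 (mod 173)
146^2 = (146^1)^2 ≡ 146^2 = 21316 ≡ 37 (mod 173)
146^4 = (146^2)^2 ≡ 37^2 = 1369 ≡ 158 (mod 173)
146^7 = 146^4 · 146^2 · 146^1 ≡ 158 · 37 · 146 ≡ 107 (mod 173).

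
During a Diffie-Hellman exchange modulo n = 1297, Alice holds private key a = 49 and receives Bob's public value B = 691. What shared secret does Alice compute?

749

Shared key K = 691^49 mod 1297.
691^1 ≡ 691 (mod 1297)
691^2 = (691^1)^2 ≡ 691^2 = 477481 ≡ 185 (mod 1297)
691^4 = (691^2)^2 ≡ 185^2 = 34225 ≡ 503 (mod 1297)
691^8 = (691^4)^2 ≡ 503^2 = 253009 ≡ 94 (mod 1297)
691^16 = (691^8)^2 ≡ 94^2 = 8836 ≡ 1054 (mod 1297)
691^32 = (691^16)^2 ≡ 1054^2 = 1110916 ≡ 684 (mod 1297)
691^49 = 691^32 · 691^16 · 691^1 ≡ 684 · 1054 · 691 ≡ 749 (mod 1297).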